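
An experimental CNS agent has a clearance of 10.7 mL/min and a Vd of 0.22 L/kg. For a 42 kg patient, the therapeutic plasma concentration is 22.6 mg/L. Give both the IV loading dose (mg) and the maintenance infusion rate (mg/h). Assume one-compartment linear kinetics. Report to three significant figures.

(a) 209 mg; (b) 14.5 mg/h

Vd(total) = 42 kg × 0.22 L/kg = 9.240 L
LD = Vd · C_target = 9.240 × 22.6 = 208.8 mg
Convert clearance: 10.7 mL/min × 60 min/h ÷ 1000 mL/L = 0.6420 L/h
Maintenance infusion rate = CL × Css = 0.6420 × 22.6 = 14.51 mg/h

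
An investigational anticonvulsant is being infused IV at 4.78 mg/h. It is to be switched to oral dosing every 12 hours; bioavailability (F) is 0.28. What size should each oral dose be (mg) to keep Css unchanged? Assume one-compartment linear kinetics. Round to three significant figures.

205 mg

To maintain the same Css, the systemic dosing rate must be unchanged: F·D/τ = infusion rate.
D = rate × τ / F = 4.78 × 12 / 0.28 = 204.9 mg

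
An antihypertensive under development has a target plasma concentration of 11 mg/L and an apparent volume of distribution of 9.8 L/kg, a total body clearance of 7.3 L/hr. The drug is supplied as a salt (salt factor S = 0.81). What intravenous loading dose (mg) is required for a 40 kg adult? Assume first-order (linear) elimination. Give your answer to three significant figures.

Vd(total) = 40 kg × 9.8 L/kg = 392.0 L
Loading dose depends on Vd (not clearance): it fills the distribution volume.
LD = Vd × C / S = 392.0 × 11.00 / 0.81 = 5323 mg

5320 mg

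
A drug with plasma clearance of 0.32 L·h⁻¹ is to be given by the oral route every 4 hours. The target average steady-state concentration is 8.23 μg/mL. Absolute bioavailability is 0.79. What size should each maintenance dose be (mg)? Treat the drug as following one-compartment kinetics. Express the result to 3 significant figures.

13.3 mg

At steady state, dose per interval replaces the amount cleared in that interval: F·D/τ = CL·Css.
D = CL × Css × τ / F = 0.3200 × 8.23 × 4 / 0.79 = 13.33 mg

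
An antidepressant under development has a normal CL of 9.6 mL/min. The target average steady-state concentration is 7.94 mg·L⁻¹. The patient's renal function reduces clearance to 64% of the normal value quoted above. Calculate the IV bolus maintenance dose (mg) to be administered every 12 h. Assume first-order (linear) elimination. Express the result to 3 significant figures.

CL = 9.6 mL/min = 9.6 × 0.06 = 0.5760 L/h
Patient clearance = 0.64 × 0.5760 = 0.3686 L/h
D = CL × Css × τ = 0.3686 × 7.94 × 12 = 35.12 mg

35.1 mg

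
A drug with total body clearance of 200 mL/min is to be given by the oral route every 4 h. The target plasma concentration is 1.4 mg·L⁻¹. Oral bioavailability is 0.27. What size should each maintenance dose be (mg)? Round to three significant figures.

249 mg

Convert clearance: 200 mL/min × 60 min/h ÷ 1000 mL/L = 12.00 L/h
D = CL × Css × τ / F = 12.00 × 1.4 × 4 / 0.27 = 248.9 mg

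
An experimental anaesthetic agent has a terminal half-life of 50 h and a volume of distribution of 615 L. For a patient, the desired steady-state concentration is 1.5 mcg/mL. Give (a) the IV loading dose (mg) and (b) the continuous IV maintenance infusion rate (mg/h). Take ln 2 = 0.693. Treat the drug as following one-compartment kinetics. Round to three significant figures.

LD = Vd × C = 615.0 × 1.5 = 922.5 mg
CL = 0.693 × Vd / t½ = 0.693 × 615.0 / 50 = 8.524 L/h
Infusion rate = CL × Css = 8.524 × 1.5 = 12.79 mg/h

(a) 923 mg; (b) 12.8 mg/h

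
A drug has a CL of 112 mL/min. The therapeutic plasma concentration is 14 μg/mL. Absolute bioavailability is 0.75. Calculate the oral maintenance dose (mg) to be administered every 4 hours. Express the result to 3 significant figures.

502 mg

CL = 112 mL/min × 60/1000 = 6.720 L/h
D = CL × Css × τ / F = 6.720 × 14 × 4 / 0.75 = 501.8 mg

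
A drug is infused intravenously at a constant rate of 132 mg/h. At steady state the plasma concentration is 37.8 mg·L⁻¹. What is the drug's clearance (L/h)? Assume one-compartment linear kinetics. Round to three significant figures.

3.49 L/h

At steady state, infusion rate = CL × Css, so CL = rate / Css.
CL = 132 / 37.8 = 3.492 L/h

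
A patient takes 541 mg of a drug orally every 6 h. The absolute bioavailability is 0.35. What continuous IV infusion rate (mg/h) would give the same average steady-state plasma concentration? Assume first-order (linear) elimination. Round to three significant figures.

Equivalent systemic input: infusion rate = F·D/τ.
Rate = 0.35 × 541 / 6 = 31.56 mg/h

31.6 mg/h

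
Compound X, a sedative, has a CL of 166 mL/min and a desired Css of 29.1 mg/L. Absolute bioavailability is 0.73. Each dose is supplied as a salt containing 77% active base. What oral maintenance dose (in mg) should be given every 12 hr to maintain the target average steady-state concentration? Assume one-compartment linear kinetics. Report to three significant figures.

Convert clearance: 166 mL/min × 60 min/h ÷ 1000 mL/L = 9.960 L/h
D = CL × Css × τ / F / S = 9.960 × 29.1 × 12 / 0.73 / 0.77 = 6188 mg

6190 mg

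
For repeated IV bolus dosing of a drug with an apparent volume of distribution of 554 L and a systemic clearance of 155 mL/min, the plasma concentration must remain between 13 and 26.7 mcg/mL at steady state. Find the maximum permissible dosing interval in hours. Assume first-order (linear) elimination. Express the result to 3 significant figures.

CL = 155 mL/min × 60/1000 = 9.300 L/h
k = CL / Vd = 9.300 / 554.0 = 0.01679 h⁻¹
Between IV bolus doses, concentration decays as C = C₀·e^(−kτ), so C_peak/C_trough = e^(kτ).
τ_max = ln(C_peak/C_trough) / k = ln(26.7/13) / 0.01679 = 0.7197 / 0.01679 = 42.86 h

42.9 h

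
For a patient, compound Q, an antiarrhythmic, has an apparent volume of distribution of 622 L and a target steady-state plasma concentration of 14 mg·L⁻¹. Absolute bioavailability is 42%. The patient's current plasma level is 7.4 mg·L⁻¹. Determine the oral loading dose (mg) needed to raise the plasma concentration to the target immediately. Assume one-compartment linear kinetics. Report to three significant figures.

The loading dose fills Vd to the target concentration.
Concentration deficit ΔC = 14 − 7.4 = 6.600 mg/L
LD = Vd × ΔC / F = 622.0 × 6.600 / 0.42 = 9774 mg

9770 mg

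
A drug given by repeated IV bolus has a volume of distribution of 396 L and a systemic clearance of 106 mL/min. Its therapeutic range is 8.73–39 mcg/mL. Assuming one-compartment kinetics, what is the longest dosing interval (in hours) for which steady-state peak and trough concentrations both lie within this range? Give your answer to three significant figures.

93.2 h

CL = 106 mL/min = 106 × 0.06 = 6.360 L/h
k = CL / Vd = 6.360 / 396.0 = 0.01606 h⁻¹
Between IV bolus doses, concentration decays as C = C₀·e^(−kτ), so C_peak/C_trough = e^(kτ).
τ_max = ln(C_peak/C_trough) / k = ln(39/8.73) / 0.01606 = 1.497 / 0.01606 = 93.21 h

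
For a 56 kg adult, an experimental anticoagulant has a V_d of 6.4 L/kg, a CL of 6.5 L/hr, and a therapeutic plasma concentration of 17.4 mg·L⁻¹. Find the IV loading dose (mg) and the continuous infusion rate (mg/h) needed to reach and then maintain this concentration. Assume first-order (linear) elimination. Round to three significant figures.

(a) 6240 mg; (b) 113 mg/h

Total Vd = 6.4 × 56 = 358.4 L
Loading: fill Vd to C_target → 358.4 L × 17.4 mg/L = 6236 mg
Infusion rate = 6.500 L/h × 17.4 mg/L = 113.1 mg/h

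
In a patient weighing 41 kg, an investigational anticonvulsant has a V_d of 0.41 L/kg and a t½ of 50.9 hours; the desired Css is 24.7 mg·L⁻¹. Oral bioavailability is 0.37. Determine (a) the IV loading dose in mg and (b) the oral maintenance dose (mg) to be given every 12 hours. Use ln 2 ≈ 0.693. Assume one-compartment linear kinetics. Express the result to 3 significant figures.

(a) 415 mg; (b) 183 mg

Total Vd = 0.41 × 41 = 16.81 L
LD = Vd × C = 16.81 × 24.7 = 415.2 mg
CL = 0.693 × Vd / t½ = 0.693 × 16.81 / 50.9 = 0.2289 L/h
D = CL × Css × τ / F = 0.2289 × 24.7 × 12 / 0.37 = 183.4 mg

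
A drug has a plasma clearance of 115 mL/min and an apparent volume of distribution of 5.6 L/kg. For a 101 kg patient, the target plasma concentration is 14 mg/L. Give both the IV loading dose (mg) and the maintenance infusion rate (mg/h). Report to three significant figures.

Vd(total) = 101 kg × 5.6 L/kg = 565.6 L
Loading: fill Vd to C_target → 565.6 L × 14 mg/L = 7918 mg
CL = 115 mL/min = 115 × 0.06 = 6.900 L/h
Maintenance: replace elimination → rate = CL × Css = 6.900 × 14 = 96.60 mg/h

(a) 7920 mg; (b) 96.6 mg/h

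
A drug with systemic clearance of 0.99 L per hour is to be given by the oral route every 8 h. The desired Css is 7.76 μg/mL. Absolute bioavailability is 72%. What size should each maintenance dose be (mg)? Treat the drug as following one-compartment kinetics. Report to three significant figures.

D = CL × Css × τ / F = 0.9900 × 7.76 × 8 / 0.72 = 85.36 mg

85.4 mg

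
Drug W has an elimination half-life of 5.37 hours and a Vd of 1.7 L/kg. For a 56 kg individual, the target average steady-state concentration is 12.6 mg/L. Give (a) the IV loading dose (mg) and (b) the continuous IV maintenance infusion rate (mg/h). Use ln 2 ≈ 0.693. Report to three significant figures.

(a) 1200 mg; (b) 155 mg/h

Vd(total) = 56 kg × 1.7 L/kg = 95.20 L
LD = Vd × C = 95.20 × 12.6 = 1200 mg
CL = 0.693 × Vd / t½ = 0.693 × 95.20 / 5.37 = 12.29 L/h
Infusion rate = CL × Css = 12.29 × 12.6 = 154.9 mg/h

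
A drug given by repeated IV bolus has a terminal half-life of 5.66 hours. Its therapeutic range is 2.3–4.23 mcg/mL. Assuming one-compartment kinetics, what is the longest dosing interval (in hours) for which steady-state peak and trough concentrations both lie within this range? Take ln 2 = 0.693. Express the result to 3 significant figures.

k = 0.693 / t½ = 0.693 / 5.66 = 0.1224 h⁻¹
Between IV bolus doses, concentration decays as C = C₀·e^(−kτ), so C_peak/C_trough = e^(kτ).
τ_max = ln(C_peak/C_trough) / k = ln(4.23/2.3) / 0.1224 = 0.6093 / 0.1224 = 4.978 h

4.98 h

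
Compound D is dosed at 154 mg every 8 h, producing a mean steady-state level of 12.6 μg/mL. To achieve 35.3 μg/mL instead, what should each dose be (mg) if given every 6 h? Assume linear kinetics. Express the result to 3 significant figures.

For first-order elimination, Css ∝ F·D/(CL·τ); F and CL are unchanged, so Css ∝ D/τ.
D₂ = D₁ × (Css,target / Css,current) × (τ₂/τ₁) = 154 × (35.3/12.6) × (6/8) = 323.6 mg

324 mg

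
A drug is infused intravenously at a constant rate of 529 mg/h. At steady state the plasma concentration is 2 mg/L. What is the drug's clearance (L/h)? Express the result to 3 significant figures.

265 L/h

At steady state, infusion rate = CL × Css, so CL = rate / Css.
CL = 529 / 2 = 264.5 L/h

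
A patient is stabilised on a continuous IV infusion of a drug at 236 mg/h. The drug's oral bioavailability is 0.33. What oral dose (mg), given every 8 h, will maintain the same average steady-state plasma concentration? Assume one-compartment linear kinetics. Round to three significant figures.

To maintain the same Css, the systemic dosing rate must be unchanged: F·D/τ = infusion rate.
D = rate × τ / F = 236 × 8 / 0.33 = 5721 mg

5720 mg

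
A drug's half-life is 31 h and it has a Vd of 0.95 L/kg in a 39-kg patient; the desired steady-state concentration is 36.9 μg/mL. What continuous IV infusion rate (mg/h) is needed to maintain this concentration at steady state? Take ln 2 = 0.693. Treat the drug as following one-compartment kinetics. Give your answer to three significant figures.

Total Vd = 0.95 × 39 = 37.05 L
k = 0.693/31 = 0.02235 h⁻¹, so CL = k·Vd = 0.02235 × 37.05 = 0.8281 L/h
Infusion rate = CL × Css = 0.8281 × 36.9 = 30.56 mg/h

30.6 mg/h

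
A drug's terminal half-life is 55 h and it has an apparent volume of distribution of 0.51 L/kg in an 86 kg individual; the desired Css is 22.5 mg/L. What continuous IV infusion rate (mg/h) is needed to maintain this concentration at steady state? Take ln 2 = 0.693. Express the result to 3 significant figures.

12.4 mg/h

Vd(total) = 86 kg × 0.51 L/kg = 43.86 L
CL = 0.693 × Vd / t½ = 0.693 × 43.86 / 55 = 0.5526 L/h
Infusion rate = CL × Css = 0.5526 × 22.5 = 12.43 mg/h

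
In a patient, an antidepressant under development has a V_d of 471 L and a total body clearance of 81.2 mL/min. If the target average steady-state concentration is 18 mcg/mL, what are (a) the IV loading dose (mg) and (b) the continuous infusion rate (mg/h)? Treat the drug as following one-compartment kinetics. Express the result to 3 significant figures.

Loading: fill Vd to C_target → 471.0 L × 18 mg/L = 8478 mg
Convert clearance: 81.2 mL/min × 60 min/h ÷ 1000 mL/L = 4.872 L/h
Infusion rate = 4.872 L/h × 18 mg/L = 87.70 mg/h

(a) 8480 mg; (b) 87.7 mg/h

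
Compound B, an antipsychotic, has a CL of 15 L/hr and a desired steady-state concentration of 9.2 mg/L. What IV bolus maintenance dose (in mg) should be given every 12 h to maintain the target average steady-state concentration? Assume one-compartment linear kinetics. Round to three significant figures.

1660 mg

D = CL × Css × τ = 15.00 × 9.2 × 12 = 1656 mg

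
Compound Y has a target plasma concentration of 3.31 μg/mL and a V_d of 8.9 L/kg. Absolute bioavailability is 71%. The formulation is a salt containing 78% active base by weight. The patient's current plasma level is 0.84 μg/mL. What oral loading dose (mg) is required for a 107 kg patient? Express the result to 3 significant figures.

Vd(total) = 107 kg × 8.9 L/kg = 952.3 L
Concentration deficit ΔC = 3.31 − 0.84 = 2.470 mg/L
LD = Vd × ΔC / F / S = 952.3 × 2.470 / 0.71 / 0.78 = 4247 mg

4250 mg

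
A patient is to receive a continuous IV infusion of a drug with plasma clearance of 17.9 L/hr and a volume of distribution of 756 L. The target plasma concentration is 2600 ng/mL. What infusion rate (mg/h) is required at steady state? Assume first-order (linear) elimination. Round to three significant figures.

46.5 mg/h

C = 2600 ng/mL = 2.600 mg/L
Vd does not affect the maintenance rate; only clearance governs steady-state input.
Infusion rate = CL · Css = 17.90 L/h × 2.6 mg/L = 46.54 mg/h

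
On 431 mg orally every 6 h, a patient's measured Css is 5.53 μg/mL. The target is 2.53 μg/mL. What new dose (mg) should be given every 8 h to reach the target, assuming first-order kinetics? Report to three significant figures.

With linear kinetics, Css is proportional to dose rate (D/τ) at fixed clearance.
D₂ = D₁ × (Css,target / Css,current) × (τ₂/τ₁) = 431 × (2.53/5.53) × (8/6) = 262.9 mg

263 mg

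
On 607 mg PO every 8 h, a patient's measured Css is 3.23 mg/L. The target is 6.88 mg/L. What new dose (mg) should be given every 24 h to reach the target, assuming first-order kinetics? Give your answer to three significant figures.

3880 mg

For first-order elimination, Css ∝ F·D/(CL·τ); F and CL are unchanged, so Css ∝ D/τ.
D₂ = D₁ × (Css,target / Css,current) × (τ₂/τ₁) = 607 × (6.88/3.23) × (24/8) = 3879 mg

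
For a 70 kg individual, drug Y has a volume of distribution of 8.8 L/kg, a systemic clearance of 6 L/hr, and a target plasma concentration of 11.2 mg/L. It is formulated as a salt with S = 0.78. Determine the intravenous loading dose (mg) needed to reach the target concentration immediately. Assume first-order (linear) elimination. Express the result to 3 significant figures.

8850 mg

Vd = 8.8 L/kg × 70 kg = 616.0 L
The loading dose fills Vd to the target concentration; clearance is irrelevant here.
LD = Vd × C / S = 616.0 × 11.20 / 0.78 = 8845 mg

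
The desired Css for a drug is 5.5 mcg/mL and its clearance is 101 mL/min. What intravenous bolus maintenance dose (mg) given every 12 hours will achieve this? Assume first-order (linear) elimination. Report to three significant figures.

400 mg

CL = 101 mL/min = 101 × 0.06 = 6.060 L/h
D = CL × Css × τ = 6.060 × 5.5 × 12 = 400.0 mg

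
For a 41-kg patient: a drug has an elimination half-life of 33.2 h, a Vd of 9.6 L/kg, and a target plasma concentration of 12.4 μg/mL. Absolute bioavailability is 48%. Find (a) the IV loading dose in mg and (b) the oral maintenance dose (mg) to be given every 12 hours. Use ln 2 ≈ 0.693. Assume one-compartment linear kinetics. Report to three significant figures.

(a) 4880 mg; (b) 2550 mg

Total Vd = 9.6 × 41 = 393.6 L
LD = Vd × C = 393.6 × 12.4 = 4881 mg
CL = 0.693 × Vd / t½ = 0.693 × 393.6 / 33.2 = 8.216 L/h
D = CL × Css × τ / F = 8.216 × 12.4 × 12 / 0.48 = 2547 mg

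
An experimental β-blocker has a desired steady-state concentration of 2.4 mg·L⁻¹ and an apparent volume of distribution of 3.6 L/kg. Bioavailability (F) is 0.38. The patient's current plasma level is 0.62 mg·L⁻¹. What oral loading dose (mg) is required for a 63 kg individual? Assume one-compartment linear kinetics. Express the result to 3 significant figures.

Vd(total) = 63 kg × 3.6 L/kg = 226.8 L
Concentration deficit ΔC = 2.4 − 0.62 = 1.780 mg/L
LD = Vd × ΔC / F = 226.8 × 1.780 / 0.38 = 1062 mg

1060 mg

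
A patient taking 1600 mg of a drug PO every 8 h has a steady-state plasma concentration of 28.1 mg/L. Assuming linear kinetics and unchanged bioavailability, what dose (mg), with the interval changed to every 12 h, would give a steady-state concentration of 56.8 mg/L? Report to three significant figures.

For first-order elimination, Css ∝ F·D/(CL·τ); F and CL are unchanged, so Css ∝ D/τ.
D₂ = D₁ × (Css,target / Css,current) × (τ₂/τ₁) = 1600 × (56.8/28.1) × (12/8) = 4851 mg

4850 mg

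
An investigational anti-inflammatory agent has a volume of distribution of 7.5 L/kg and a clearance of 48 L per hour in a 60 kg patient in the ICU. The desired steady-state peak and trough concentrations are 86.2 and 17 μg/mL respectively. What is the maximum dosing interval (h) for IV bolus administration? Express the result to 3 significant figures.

Vd = 7.5 L/kg × 60 kg = 450.0 L
k = CL / Vd = 48.00 / 450.0 = 0.1067 h⁻¹
Between IV bolus doses, concentration decays as C = C₀·e^(−kτ), so C_peak/C_trough = e^(kτ).
τ_max = ln(C_peak/C_trough) / k = ln(86.2/17) / 0.1067 = 1.623 / 0.1067 = 15.21 h

15.2 h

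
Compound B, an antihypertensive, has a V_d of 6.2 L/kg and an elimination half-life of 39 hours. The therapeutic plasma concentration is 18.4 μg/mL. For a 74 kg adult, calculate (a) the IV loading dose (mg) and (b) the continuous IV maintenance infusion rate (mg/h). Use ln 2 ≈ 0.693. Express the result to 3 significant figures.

Vd = 6.2 L/kg × 74 kg = 458.8 L
LD = Vd × C = 458.8 × 18.4 = 8442 mg
CL = 0.693 × Vd / t½ = 0.693 × 458.8 / 39 = 8.153 L/h
Infusion rate = CL × Css = 8.153 × 18.4 = 150.0 mg/h

(a) 8440 mg; (b) 150 mg/h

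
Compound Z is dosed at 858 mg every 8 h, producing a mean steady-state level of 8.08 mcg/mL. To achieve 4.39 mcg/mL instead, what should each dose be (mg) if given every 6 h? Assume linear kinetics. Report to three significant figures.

350 mg

For first-order elimination, Css ∝ F·D/(CL·τ); F and CL are unchanged, so Css ∝ D/τ.
D₂ = D₁ × (Css,target / Css,current) × (τ₂/τ₁) = 858 × (4.39/8.08) × (6/8) = 349.6 mg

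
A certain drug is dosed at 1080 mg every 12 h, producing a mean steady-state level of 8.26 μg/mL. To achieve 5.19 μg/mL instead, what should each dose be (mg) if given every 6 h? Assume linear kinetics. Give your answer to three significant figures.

For first-order elimination, Css ∝ F·D/(CL·τ); F and CL are unchanged, so Css ∝ D/τ.
D₂ = D₁ × (Css,target / Css,current) × (τ₂/τ₁) = 1080 × (5.19/8.26) × (6/12) = 339.3 mg

339 mg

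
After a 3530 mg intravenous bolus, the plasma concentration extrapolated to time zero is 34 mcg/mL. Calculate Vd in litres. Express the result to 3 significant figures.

Immediately after an IV bolus, C₀ = Dose / Vd, so Vd = Dose / C₀.
Vd = 3530 / 34 = 103.8 L

104 L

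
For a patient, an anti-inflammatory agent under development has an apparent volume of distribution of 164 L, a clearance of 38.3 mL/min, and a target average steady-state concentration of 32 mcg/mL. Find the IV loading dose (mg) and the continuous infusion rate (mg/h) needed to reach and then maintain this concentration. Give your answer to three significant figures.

LD = Vd · C_target = 164.0 × 32 = 5248 mg
CL = 38.3 mL/min × 60/1000 = 2.298 L/h
Maintenance: replace elimination → rate = CL × Css = 2.298 × 32 = 73.54 mg/h

(a) 5250 mg; (b) 73.5 mg/h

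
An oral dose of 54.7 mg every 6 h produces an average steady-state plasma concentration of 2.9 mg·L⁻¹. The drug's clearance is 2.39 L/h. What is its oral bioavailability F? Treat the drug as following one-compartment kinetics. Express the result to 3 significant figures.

0.760

F·D/τ = CL·Css at steady state → F = CL·Css·τ / D.
F = 2.39 × 2.9 × 6 / 54.7 = 0.760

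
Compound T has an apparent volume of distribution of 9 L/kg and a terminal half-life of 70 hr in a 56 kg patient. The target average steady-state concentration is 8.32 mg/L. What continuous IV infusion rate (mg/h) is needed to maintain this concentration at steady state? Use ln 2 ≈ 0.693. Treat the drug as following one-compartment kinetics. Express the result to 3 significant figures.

Vd = 9 L/kg × 56 kg = 504.0 L
CL = 0.693 × Vd / t½ = 0.693 × 504.0 / 70 = 4.990 L/h
Infusion rate = CL × Css = 4.990 × 8.32 = 41.52 mg/h

41.5 mg/h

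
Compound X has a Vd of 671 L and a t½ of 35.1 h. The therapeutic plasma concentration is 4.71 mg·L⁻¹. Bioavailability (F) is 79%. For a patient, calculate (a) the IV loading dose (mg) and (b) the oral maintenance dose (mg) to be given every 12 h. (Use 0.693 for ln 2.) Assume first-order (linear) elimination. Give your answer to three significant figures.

LD = Vd × C = 671.0 × 4.71 = 3160 mg
CL = 0.693 × Vd / t½ = 0.693 × 671.0 / 35.1 = 13.25 L/h
D = CL × Css × τ / F = 13.25 × 4.71 × 12 / 0.79 = 948.0 mg

(a) 3160 mg; (b) 948 mg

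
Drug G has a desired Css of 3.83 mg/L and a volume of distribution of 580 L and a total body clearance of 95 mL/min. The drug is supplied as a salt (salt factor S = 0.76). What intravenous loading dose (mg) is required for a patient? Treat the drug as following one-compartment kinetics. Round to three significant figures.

LD = Vd × C / S = 580.0 × 3.830 / 0.76 = 2923 mg

2920 mg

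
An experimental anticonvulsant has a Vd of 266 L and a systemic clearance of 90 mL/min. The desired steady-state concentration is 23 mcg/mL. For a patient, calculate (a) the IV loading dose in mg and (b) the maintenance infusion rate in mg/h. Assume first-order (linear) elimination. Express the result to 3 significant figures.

(a) 6120 mg; (b) 124 mg/h

Loading: fill Vd to C_target → 266.0 L × 23 mg/L = 6118 mg
CL = 90 mL/min = 90 × 0.06 = 5.400 L/h
Maintenance: replace elimination → rate = CL × Css = 5.400 × 23 = 124.2 mg/h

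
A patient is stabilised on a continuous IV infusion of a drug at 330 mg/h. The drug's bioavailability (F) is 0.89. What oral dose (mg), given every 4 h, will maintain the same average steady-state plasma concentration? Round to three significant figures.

To maintain the same Css, the systemic dosing rate must be unchanged: F·D/τ = infusion rate.
D = rate × τ / F = 330 × 4 / 0.89 = 1483 mg

1480 mg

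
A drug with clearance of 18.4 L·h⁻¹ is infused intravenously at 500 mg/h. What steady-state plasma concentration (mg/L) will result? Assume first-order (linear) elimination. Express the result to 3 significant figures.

Css = rate / CL = 500 / 18.40 = 27.17 mg/L

27.2 mg/L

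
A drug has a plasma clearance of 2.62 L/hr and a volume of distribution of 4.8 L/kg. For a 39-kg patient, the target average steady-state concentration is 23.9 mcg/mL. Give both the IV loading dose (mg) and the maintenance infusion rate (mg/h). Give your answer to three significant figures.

(a) 4470 mg; (b) 62.6 mg/h

Vd = 4.8 L/kg × 39 kg = 187.2 L
LD = Vd · C_target = 187.2 × 23.9 = 4474 mg
Maintenance infusion rate = CL × Css = 2.620 × 23.9 = 62.62 mg/h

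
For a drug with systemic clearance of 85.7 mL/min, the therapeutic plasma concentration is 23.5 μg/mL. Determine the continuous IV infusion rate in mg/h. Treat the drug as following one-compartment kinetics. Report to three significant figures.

121 mg/h

CL = 85.7 mL/min × 60/1000 = 5.142 L/h
Rate = CL × Css = 5.142 × 23.5 = 120.8 mg/h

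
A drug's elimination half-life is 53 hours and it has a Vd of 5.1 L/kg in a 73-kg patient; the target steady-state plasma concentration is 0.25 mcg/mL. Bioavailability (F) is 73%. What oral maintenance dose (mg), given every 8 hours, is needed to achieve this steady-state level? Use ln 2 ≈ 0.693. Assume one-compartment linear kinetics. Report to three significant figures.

13.3 mg

Vd = 5.1 L/kg × 73 kg = 372.3 L
k = 0.693/53 = 0.01308 h⁻¹, so CL = k·Vd = 0.01308 × 372.3 = 4.870 L/h
D = CL × Css × τ / F = 4.870 × 0.25 × 8 / 0.73 = 13.34 mg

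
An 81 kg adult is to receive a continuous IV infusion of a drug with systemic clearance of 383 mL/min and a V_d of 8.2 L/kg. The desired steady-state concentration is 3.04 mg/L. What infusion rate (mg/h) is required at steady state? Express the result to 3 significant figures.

CL = 383 mL/min × 60/1000 = 22.98 L/h
Vd does not affect the maintenance rate; only clearance governs steady-state input.
Infusion rate = CL · Css = 22.98 L/h × 3.04 mg/L = 69.86 mg/h

69.9 mg/h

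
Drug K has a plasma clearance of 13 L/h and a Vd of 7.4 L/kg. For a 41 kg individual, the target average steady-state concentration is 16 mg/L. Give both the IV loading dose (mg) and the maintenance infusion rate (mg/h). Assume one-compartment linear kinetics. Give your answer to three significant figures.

(a) 4850 mg; (b) 208 mg/h

Vd = 7.4 L/kg × 41 kg = 303.4 L
LD = Vd · C_target = 303.4 × 16 = 4854 mg
Maintenance: replace elimination → rate = CL × Css = 13.00 × 16 = 208.0 mg/h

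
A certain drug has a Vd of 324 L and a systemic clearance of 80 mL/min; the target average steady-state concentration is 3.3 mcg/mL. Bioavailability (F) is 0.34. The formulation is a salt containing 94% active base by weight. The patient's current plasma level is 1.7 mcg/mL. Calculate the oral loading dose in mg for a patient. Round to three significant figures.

1620 mg

Concentration deficit ΔC = 3.3 − 1.7 = 1.600 mg/L
LD = Vd × ΔC / F / S = 324.0 × 1.600 / 0.34 / 0.94 = 1622 mg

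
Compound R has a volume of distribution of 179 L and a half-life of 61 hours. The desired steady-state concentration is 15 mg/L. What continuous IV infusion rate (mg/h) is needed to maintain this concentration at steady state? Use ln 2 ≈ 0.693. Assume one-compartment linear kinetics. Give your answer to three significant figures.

30.5 mg/h

k = 0.693/61 = 0.01136 h⁻¹, so CL = k·Vd = 0.01136 × 179.0 = 2.033 L/h
Infusion rate = CL × Css = 2.033 × 15 = 30.50 mg/h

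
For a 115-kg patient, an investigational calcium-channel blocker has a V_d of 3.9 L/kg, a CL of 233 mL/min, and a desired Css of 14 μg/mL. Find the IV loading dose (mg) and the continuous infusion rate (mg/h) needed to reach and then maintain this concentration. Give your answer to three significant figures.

(a) 6280 mg; (b) 196 mg/h

Vd(total) = 115 kg × 3.9 L/kg = 448.5 L
Loading: fill Vd to C_target → 448.5 L × 14 mg/L = 6279 mg
Convert clearance: 233 mL/min × 60 min/h ÷ 1000 mL/L = 13.98 L/h
Maintenance: replace elimination → rate = CL × Css = 13.98 × 14 = 195.7 mg/h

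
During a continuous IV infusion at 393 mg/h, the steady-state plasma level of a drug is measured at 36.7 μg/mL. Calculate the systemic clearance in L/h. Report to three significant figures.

10.7 L/h

At steady state, infusion rate = CL × Css, so CL = rate / Css.
CL = 393 / 36.7 = 10.71 L/h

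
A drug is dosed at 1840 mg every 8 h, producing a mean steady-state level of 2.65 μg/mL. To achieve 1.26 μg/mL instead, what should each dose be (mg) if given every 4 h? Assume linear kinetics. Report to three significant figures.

437 mg

For first-order elimination, Css ∝ F·D/(CL·τ); F and CL are unchanged, so Css ∝ D/τ.
D₂ = D₁ × (Css,target / Css,current) × (τ₂/τ₁) = 1840 × (1.26/2.65) × (4/8) = 437.4 mg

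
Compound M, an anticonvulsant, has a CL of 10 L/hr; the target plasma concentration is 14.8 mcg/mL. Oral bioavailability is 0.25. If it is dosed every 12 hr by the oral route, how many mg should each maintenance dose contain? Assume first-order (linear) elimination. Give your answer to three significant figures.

D = CL × Css × τ / F = 10.00 × 14.8 × 12 / 0.25 = 7104 mg

7100 mg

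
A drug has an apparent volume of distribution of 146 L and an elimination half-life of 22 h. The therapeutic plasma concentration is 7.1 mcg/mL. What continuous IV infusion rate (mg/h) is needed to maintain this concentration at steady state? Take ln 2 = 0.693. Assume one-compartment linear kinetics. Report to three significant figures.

32.7 mg/h

CL = 0.693 × Vd / t½ = 0.693 × 146.0 / 22 = 4.599 L/h
Infusion rate = CL × Css = 4.599 × 7.1 = 32.65 mg/h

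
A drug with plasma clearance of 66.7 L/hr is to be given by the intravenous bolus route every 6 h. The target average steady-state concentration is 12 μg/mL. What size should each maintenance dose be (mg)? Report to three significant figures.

At steady state, dose per interval replaces the amount cleared in that interval: D/τ = CL·Css.
D = CL × Css × τ = 66.70 × 12 × 6 = 4802 mg

4800 mg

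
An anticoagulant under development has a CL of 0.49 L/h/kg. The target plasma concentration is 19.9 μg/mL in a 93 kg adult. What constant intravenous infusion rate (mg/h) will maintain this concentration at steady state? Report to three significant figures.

CL = 0.49 L/h/kg × 93 kg = 45.57 L/h
Rate = CL × Css = 45.57 × 19.9 = 906.8 mg/h

907 mg/h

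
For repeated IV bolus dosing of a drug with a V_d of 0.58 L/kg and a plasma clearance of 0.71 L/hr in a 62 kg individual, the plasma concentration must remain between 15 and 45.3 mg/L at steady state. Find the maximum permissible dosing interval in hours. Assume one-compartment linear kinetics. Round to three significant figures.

56.0 h

Vd = 0.58 L/kg × 62 kg = 35.96 L
k = CL / Vd = 0.7100 / 35.96 = 0.01974 h⁻¹
Between IV bolus doses, concentration decays as C = C₀·e^(−kτ), so C_peak/C_trough = e^(kτ).
τ_max = ln(C_peak/C_trough) / k = ln(45.3/15) / 0.01974 = 1.105 / 0.01974 = 55.98 h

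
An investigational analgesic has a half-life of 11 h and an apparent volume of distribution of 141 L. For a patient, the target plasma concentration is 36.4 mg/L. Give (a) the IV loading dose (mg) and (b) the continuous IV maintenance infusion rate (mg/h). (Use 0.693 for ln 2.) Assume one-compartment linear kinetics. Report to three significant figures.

(a) 5130 mg; (b) 323 mg/h

LD = Vd × C = 141.0 × 36.4 = 5132 mg
CL = 0.693 × Vd / t½ = 0.693 × 141.0 / 11 = 8.883 L/h
Infusion rate = CL × Css = 8.883 × 36.4 = 323.3 mg/h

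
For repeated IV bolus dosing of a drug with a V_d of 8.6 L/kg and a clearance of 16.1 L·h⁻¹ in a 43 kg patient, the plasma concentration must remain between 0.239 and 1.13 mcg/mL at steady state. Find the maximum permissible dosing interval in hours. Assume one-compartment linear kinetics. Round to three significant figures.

Vd(total) = 43 kg × 8.6 L/kg = 369.8 L
k = CL / Vd = 16.10 / 369.8 = 0.04354 h⁻¹
Between IV bolus doses, concentration decays as C = C₀·e^(−kτ), so C_peak/C_trough = e^(kτ).
τ_max = ln(C_peak/C_trough) / k = ln(1.13/0.239) / 0.04354 = 1.554 / 0.04354 = 35.69 h

35.7 h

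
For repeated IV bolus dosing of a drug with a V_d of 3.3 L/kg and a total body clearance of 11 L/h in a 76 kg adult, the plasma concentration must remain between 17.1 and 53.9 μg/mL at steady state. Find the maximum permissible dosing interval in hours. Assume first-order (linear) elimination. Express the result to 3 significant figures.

Vd = 3.3 L/kg × 76 kg = 250.8 L
k = CL / Vd = 11.00 / 250.8 = 0.04386 h⁻¹
Between IV bolus doses, concentration decays as C = C₀·e^(−kτ), so C_peak/C_trough = e^(kτ).
τ_max = ln(C_peak/C_trough) / k = ln(53.9/17.1) / 0.04386 = 1.148 / 0.04386 = 26.17 h

26.2 h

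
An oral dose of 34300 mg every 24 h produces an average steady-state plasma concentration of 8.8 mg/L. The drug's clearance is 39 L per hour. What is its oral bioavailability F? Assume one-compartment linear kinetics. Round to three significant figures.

F·D/τ = CL·Css at steady state → F = CL·Css·τ / D.
F = 39 × 8.8 × 24 / 34300 = 0.240

0.240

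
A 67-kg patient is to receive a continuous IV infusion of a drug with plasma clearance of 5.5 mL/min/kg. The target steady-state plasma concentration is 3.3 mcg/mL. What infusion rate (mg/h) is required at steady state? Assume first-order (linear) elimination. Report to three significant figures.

73.0 mg/h

CL = 5.5 mL/min/kg × 67 kg = 368.5 mL/min = 368.5 × 60/1000 = 22.11 L/h
At steady state, infusion rate equals elimination rate: rate in = CL × Css.
R₀ = 22.11 × 3.3 = 72.96 mg/h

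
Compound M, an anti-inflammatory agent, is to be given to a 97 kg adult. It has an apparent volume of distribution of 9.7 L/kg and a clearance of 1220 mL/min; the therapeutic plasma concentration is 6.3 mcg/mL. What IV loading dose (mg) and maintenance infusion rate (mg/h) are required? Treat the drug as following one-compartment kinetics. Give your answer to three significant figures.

Vd(total) = 97 kg × 9.7 L/kg = 940.9 L
Loading dose = Vd × C = 940.9 × 6.3 = 5928 mg
CL = 1220 mL/min × 60/1000 = 73.20 L/h
Maintenance infusion rate = CL × Css = 73.20 × 6.3 = 461.2 mg/h

(a) 5930 mg; (b) 461 mg/h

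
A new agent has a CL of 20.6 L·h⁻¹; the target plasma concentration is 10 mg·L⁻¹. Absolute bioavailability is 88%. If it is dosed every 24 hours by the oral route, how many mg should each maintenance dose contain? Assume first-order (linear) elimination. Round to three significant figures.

D = CL × Css × τ / F = 20.60 × 10 × 24 / 0.88 = 5618 mg

5620 mg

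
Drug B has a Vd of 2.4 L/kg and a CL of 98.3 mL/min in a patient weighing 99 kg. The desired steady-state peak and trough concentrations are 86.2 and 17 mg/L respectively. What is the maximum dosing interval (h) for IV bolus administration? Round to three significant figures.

65.4 h

Vd = 2.4 L/kg × 99 kg = 237.6 L
Convert clearance: 98.3 mL/min × 60 min/h ÷ 1000 mL/L = 5.898 L/h
k = CL / Vd = 5.898 / 237.6 = 0.02482 h⁻¹
Between IV bolus doses, concentration decays as C = C₀·e^(−kτ), so C_peak/C_trough = e^(kτ).
τ_max = ln(C_peak/C_trough) / k = ln(86.2/17) / 0.02482 = 1.623 / 0.02482 = 65.39 h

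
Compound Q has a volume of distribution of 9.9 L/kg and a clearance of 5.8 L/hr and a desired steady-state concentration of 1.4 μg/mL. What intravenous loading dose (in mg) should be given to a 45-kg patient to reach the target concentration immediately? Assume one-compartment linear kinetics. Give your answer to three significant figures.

Vd(total) = 45 kg × 9.9 L/kg = 445.5 L
LD = Vd × C = 445.5 × 1.400 = 623.7 mg

624 mg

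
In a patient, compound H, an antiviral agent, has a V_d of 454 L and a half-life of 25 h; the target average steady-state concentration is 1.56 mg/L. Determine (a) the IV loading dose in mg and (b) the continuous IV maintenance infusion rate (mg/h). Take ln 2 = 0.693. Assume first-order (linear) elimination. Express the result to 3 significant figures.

LD = Vd × C = 454.0 × 1.56 = 708.2 mg
CL = 0.693 × Vd / t½ = 0.693 × 454.0 / 25 = 12.58 L/h
Infusion rate = CL × Css = 12.58 × 1.56 = 19.62 mg/h

(a) 708 mg; (b) 19.6 mg/h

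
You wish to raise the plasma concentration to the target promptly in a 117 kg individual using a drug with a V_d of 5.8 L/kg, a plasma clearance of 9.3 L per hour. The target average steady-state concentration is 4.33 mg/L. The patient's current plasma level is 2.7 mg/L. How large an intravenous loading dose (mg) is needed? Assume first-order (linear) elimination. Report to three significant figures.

Vd = 5.8 L/kg × 117 kg = 678.6 L
Loading dose depends on Vd (not clearance): it fills the distribution volume.
Concentration deficit ΔC = 4.33 − 2.7 = 1.630 mg/L
LD = Vd × ΔC = 678.6 × 1.630 = 1106 mg

1110 mg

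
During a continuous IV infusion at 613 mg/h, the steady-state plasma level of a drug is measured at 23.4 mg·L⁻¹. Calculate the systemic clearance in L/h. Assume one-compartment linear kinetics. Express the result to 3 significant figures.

At steady state, infusion rate = CL × Css, so CL = rate / Css.
CL = 613 / 23.4 = 26.20 L/h

26.2 L/h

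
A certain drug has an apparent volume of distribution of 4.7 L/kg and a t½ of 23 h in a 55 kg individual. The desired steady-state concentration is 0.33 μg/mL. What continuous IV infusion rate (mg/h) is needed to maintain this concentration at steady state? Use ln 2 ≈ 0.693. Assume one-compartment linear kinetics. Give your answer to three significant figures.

2.57 mg/h

Vd(total) = 55 kg × 4.7 L/kg = 258.5 L
CL = ln 2 · Vd / t½ = 0.693 × 258.5 / 23 = 7.789 L/h
Infusion rate = CL × Css = 7.789 × 0.33 = 2.570 mg/h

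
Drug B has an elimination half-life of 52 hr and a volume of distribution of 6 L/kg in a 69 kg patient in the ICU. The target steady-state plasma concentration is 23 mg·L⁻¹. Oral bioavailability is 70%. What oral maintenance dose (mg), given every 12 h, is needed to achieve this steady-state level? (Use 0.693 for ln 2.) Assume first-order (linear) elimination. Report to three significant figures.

Total Vd = 6 × 69 = 414.0 L
CL = ln 2 · Vd / t½ = 0.693 × 414.0 / 52 = 5.517 L/h
D = CL × Css × τ / F = 5.517 × 23 × 12 / 0.7 = 2175 mg

2180 mg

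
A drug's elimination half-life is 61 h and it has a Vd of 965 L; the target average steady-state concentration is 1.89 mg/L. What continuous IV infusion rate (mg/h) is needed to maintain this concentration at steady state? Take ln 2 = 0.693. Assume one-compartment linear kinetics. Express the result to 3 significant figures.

20.7 mg/h

k = 0.693/61 = 0.01136 h⁻¹, so CL = k·Vd = 0.01136 × 965.0 = 10.96 L/h
Infusion rate = CL × Css = 10.96 × 1.89 = 20.71 mg/h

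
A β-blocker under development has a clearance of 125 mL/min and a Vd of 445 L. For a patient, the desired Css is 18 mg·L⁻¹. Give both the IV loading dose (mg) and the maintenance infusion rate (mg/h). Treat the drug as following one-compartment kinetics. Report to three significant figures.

(a) 8010 mg; (b) 135 mg/h

Loading: fill Vd to C_target → 445.0 L × 18 mg/L = 8010 mg
Convert clearance: 125 mL/min × 60 min/h ÷ 1000 mL/L = 7.500 L/h
Maintenance: replace elimination → rate = CL × Css = 7.500 × 18 = 135.0 mg/h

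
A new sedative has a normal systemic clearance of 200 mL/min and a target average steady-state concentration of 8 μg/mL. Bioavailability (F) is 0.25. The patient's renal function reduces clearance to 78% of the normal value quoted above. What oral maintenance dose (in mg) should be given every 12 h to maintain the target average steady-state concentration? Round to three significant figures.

3590 mg

CL = 200 mL/min × 60/1000 = 12.00 L/h
Patient clearance = 0.78 × 12.00 = 9.360 L/h
D = CL × Css × τ / F = 9.360 × 8 × 12 / 0.25 = 3594 mg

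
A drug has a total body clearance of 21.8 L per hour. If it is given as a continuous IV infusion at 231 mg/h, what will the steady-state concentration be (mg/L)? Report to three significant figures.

10.6 mg/L

Css = rate / CL = 231 / 21.80 = 10.60 mg/L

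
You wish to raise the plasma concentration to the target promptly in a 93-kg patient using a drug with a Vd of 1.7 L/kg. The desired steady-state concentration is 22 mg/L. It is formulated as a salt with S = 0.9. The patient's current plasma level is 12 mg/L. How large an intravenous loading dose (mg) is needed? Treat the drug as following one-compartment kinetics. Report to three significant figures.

1760 mg

Vd(total) = 93 kg × 1.7 L/kg = 158.1 L
Concentration deficit ΔC = 22 − 12 = 10.00 mg/L
LD = Vd × ΔC / S = 158.1 × 10.00 / 0.9 = 1757 mg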